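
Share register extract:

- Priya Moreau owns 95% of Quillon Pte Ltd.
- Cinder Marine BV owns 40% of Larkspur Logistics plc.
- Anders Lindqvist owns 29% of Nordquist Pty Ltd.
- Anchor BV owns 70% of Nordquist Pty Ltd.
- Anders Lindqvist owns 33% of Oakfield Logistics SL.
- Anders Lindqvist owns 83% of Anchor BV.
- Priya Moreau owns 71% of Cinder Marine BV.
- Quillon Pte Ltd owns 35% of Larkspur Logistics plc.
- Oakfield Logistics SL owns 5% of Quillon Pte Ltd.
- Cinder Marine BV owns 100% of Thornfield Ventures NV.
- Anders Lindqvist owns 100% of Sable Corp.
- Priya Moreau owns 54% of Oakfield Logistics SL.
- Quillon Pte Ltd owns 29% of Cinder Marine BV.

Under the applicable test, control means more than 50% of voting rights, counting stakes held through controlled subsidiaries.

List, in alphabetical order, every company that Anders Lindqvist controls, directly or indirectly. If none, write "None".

Anders holds 83% of Anchor, so Anders controls Anchor.
Anders holds 100% of Sable, so Anders controls Sable.
Anchor and Anders together hold 70% + 29% = 99% of Nordquist, so Anders controls Nordquist.
No other company's threshold is met.

Anchor BV, Nordquist Pty Ltd, Sable Corp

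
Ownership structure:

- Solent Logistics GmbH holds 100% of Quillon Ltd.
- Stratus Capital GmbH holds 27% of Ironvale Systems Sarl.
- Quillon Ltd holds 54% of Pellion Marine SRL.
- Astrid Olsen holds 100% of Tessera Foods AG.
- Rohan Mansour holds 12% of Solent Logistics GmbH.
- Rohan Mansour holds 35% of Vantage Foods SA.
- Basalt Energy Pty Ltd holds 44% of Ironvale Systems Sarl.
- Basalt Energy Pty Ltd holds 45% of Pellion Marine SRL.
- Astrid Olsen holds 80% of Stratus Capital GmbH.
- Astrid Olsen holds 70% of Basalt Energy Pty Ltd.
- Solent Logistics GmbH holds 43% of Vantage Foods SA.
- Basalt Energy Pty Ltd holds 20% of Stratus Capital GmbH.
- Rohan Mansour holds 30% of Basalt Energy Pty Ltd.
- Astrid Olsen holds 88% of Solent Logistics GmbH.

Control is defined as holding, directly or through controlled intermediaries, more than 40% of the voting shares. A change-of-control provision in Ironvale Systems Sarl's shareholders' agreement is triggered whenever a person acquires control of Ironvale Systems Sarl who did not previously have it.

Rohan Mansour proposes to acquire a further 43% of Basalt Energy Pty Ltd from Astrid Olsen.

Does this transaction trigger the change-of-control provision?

The purchase adds only to Rohan's holdings (Astrid's stake shrinks), so Rohan is the only person who could newly come to control Ironvale.
Rohan's largest direct stake is 35% in Vantage, which does not meet the threshold, so Rohan controls no company.
Neither Rohan nor any entity Rohan controls holds any voting interest in Ironvale.
So before the transaction, Rohan does not control Ironvale.
After the purchase, Rohan's direct stake in Basalt rises to 30% + 43% = 73%, and Astrid's stake falls to 27%.
Rohan holds 73% of Basalt, so Rohan controls Basalt.
Basalt holds 44% of Ironvale, so Rohan controls Ironvale.
Rohan did not control Ironvale before and does after, so the clause is triggered.

Yes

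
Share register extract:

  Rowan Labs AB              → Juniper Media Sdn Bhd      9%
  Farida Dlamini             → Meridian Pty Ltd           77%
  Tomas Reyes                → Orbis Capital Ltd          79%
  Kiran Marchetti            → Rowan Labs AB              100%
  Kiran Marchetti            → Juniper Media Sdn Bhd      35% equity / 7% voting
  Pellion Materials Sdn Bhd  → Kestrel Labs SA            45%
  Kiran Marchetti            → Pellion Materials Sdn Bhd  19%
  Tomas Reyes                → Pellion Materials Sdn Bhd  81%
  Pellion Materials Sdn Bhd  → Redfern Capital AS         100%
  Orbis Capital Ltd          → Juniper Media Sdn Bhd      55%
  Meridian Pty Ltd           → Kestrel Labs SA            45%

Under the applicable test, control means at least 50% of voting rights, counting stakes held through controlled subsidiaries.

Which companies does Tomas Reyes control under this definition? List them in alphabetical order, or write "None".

Juniper Media Sdn Bhd, Orbis Capital Ltd, Pellion Materials Sdn Bhd, Redfern Capital AS

Tomas holds 79% of Orbis, so Tomas controls Orbis.
Tomas holds 81% of Pellion, so Tomas controls Pellion.
Pellion holds 100% of Redfern, so Tomas controls Redfern.
Orbis holds 55% of Juniper, so Tomas controls Juniper.
No other company's threshold is met.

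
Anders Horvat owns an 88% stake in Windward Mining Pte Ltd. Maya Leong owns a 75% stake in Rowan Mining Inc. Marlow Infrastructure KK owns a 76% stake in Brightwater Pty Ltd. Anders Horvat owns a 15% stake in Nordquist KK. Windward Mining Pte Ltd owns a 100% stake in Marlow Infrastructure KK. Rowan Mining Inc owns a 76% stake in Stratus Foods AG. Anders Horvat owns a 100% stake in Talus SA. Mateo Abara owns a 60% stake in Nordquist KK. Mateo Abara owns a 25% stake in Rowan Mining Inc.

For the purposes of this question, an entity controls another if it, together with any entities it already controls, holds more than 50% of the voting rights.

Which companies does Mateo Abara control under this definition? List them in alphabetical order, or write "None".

Nordquist KK

Mateo holds 60% of Nordquist, so Mateo controls Nordquist.
No other company's threshold is met.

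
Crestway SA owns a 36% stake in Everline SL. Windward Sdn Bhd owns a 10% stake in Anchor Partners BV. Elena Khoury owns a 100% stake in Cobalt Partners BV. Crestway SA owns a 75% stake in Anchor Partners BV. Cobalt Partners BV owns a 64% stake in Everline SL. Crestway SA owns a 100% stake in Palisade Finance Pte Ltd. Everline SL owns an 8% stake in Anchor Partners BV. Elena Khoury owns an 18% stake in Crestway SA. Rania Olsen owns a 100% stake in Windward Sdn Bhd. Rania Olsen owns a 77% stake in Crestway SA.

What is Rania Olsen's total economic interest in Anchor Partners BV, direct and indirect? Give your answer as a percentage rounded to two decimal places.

69.97%

Rania reaches Anchor along 3 paths.
Via Crestway → Everline: 77% × 36% × 8% = 2.2176%.
Via Crestway: 77% × 75% = 57.75%.
Via Windward: 100% × 10% = 10%.
Total: 2.2176% + 57.75% + 10% = 69.9676%.
Rounded: 69.97%.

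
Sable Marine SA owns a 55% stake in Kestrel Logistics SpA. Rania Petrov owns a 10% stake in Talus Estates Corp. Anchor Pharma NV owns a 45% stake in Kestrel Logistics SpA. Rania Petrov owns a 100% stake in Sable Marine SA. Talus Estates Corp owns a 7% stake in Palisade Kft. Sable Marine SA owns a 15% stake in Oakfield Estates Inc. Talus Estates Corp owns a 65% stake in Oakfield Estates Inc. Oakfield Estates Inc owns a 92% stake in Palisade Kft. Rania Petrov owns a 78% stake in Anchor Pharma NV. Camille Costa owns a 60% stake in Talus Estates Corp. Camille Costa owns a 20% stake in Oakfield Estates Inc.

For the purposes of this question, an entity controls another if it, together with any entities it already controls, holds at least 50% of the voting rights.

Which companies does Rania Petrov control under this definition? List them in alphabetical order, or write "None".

Rania holds 78% of Anchor, so Rania controls Anchor.
Rania holds 100% of Sable, so Rania controls Sable.
Anchor and Sable together hold 45% + 55% = 100% of Kestrel, so Rania controls Kestrel.
No other company's threshold is met.

Anchor Pharma NV, Kestrel Logistics SpA, Sable Marine SA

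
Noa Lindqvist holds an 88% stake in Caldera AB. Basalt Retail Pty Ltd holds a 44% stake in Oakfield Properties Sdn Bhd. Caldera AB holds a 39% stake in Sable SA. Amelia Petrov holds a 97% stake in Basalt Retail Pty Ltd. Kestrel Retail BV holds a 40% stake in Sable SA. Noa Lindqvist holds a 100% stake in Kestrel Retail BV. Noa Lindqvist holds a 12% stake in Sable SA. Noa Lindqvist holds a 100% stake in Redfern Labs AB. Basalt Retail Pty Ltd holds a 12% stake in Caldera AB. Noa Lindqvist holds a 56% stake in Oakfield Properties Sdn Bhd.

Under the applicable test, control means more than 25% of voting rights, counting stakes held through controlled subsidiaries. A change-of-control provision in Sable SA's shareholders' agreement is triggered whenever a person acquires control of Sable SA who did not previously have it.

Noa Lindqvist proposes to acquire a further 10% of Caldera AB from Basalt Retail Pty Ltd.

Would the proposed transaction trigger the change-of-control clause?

No

The purchase adds only to Noa's holdings (Basalt's stake shrinks), so Noa is the only person who could newly come to control Sable.
Noa holds 88% of Caldera, so Noa controls Caldera.
Noa holds 100% of Kestrel, so Noa controls Kestrel.
Kestrel and Noa and Caldera together hold 40% + 12% + 39% = 91% of Sable, so Noa controls Sable.
So Noa already controls Sable before the transaction.
After the purchase, Noa's direct stake in Caldera rises to 88% + 10% = 98%, and Basalt's stake falls to 2%.
Noa controlled Sable already, so this is not a new person acquiring control; every other person's position is unchanged or reduced.
No new person acquires control, so the clause is not triggered.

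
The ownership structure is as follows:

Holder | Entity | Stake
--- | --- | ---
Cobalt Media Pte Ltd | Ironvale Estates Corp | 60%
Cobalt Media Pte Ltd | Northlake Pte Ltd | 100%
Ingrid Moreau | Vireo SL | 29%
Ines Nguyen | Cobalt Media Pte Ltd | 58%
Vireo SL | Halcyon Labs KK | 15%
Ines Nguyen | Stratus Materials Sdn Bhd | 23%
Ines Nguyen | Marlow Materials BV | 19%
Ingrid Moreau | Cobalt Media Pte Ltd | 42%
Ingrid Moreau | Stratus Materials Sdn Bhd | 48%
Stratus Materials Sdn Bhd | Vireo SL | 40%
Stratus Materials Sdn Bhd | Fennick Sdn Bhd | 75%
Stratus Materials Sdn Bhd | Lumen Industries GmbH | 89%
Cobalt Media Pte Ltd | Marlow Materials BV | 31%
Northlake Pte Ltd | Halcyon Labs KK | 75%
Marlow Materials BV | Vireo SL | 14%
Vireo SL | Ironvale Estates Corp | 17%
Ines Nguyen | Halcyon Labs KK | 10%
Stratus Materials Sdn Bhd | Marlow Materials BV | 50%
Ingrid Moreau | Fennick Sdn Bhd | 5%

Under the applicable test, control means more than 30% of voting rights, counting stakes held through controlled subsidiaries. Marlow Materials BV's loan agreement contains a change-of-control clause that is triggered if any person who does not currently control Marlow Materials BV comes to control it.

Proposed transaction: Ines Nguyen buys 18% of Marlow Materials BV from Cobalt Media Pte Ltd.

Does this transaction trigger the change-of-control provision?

No

The purchase adds only to Ines's holdings (Cobalt's stake shrinks), so Ines is the only person who could newly come to control Marlow.
Ines holds 58% of Cobalt, so Ines controls Cobalt.
Ines and Cobalt together hold 19% + 31% = 50% of Marlow, so Ines controls Marlow.
So Ines already controls Marlow before the transaction.
After the purchase, Ines's direct stake in Marlow rises to 19% + 18% = 37%, and Cobalt's stake falls to 13%.
Ines controlled Marlow already, so this is not a new person acquiring control; every other person's position is unchanged or reduced.
No new person acquires control, so the clause is not triggered.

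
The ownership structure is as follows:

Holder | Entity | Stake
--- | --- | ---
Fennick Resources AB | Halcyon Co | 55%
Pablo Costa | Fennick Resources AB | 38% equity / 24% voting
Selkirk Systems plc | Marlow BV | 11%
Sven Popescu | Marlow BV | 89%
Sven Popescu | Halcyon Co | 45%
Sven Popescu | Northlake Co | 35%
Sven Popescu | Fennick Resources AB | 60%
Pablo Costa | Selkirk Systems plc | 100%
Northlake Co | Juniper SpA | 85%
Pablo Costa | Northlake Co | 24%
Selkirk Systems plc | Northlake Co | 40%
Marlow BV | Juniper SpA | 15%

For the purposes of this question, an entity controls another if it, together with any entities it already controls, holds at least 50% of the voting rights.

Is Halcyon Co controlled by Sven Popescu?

Sven holds 60% of Fennick, so Sven controls Fennick.
Fennick and Sven together hold 55% + 45% = 100% of Halcyon, so Sven controls Halcyon.

Yes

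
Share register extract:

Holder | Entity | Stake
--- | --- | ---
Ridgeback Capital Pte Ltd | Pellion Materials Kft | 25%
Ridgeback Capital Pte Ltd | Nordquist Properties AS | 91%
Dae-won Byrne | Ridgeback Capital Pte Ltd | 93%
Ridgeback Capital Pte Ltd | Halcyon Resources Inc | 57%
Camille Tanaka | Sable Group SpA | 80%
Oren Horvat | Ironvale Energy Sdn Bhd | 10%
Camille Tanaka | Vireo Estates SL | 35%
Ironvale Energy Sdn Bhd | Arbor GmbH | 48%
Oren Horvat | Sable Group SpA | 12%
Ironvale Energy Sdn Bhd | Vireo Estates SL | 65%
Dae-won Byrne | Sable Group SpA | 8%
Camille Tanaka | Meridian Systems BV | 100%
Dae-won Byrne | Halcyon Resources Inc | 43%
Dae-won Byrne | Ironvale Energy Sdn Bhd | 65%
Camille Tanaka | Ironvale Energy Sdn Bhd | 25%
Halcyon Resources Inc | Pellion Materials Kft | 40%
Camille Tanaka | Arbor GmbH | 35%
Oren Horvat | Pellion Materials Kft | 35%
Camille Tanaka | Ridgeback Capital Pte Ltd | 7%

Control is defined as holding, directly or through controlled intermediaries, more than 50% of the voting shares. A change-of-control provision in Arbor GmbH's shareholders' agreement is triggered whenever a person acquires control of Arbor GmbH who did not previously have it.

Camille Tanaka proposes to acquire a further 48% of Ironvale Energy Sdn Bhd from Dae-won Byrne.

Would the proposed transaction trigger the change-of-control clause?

Yes

The purchase adds only to Camille's holdings (Dae-won's stake shrinks), so Camille is the only person who could newly come to control Arbor.
Camille holds 80% of Sable, so Camille controls Sable.
Camille holds 100% of Meridian, so Camille controls Meridian.
In Arbor, Camille's side holds only 35%, not > 50%.
So before the transaction, Camille does not control Arbor.
After the purchase, Camille's direct stake in Ironvale rises to 25% + 48% = 73%, and Dae-won's stake falls to 17%.
Camille holds 73% of Ironvale, so Camille controls Ironvale.
Camille and Ironvale together hold 35% + 48% = 83% of Arbor, so Camille controls Arbor.
Camille did not control Arbor before and does after, so the clause is triggered.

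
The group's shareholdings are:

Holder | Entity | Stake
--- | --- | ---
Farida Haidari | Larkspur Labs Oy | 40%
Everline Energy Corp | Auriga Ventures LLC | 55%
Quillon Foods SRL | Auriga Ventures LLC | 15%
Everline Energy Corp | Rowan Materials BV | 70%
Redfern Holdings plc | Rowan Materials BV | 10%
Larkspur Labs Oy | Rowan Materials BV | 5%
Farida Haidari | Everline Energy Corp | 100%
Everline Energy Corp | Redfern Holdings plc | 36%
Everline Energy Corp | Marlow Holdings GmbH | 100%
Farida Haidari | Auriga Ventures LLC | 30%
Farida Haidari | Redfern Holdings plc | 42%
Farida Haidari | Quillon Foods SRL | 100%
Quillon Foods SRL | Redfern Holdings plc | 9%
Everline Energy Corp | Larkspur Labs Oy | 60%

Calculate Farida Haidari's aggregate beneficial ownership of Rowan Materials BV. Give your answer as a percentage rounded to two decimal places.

Farida reaches Rowan along 6 paths.
Via Quillon → Redfern: 100% × 9% × 10% = 0.9%.
Via Everline → Redfern: 100% × 36% × 10% = 3.6%.
Via Redfern: 42% × 10% = 4.2%.
Via Everline → Larkspur: 100% × 60% × 5% = 3%.
Via Larkspur: 40% × 5% = 2%.
Via Everline: 100% × 70% = 70%.
Total: 0.9% + 3.6% + 4.2% + 3% + 2% + 70% = 83.7%.
Rounded: 83.70%.

83.70%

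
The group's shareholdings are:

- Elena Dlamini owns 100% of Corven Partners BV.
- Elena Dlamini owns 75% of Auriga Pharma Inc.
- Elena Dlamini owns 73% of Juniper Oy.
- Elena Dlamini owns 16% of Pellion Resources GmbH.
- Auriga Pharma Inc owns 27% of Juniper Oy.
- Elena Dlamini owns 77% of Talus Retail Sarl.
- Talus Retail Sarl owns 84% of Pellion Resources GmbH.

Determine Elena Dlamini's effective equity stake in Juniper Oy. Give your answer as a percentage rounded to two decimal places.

93.25%

Elena reaches Juniper along 2 paths.
Direct stake: 73% = 73%.
Via Auriga: 75% × 27% = 20.25%.
Total: 73% + 20.25% = 93.25%.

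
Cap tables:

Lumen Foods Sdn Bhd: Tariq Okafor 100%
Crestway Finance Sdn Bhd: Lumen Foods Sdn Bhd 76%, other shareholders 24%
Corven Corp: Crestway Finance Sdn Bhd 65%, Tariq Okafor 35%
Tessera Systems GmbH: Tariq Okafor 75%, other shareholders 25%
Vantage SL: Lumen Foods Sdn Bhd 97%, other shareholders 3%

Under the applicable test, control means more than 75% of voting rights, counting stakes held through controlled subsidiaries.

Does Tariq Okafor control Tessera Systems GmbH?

Tariq holds 100% of Lumen, so Tariq controls Lumen.
Lumen holds 76% of Crestway, so Tariq controls Crestway.
Crestway and Tariq together hold 65% + 35% = 100% of Corven, so Tariq controls Corven.
Lumen holds 97% of Vantage, so Tariq controls Vantage.
In Tessera, Tariq's side holds only 75%, not > 75%.
So Tariq does not control Tessera.

No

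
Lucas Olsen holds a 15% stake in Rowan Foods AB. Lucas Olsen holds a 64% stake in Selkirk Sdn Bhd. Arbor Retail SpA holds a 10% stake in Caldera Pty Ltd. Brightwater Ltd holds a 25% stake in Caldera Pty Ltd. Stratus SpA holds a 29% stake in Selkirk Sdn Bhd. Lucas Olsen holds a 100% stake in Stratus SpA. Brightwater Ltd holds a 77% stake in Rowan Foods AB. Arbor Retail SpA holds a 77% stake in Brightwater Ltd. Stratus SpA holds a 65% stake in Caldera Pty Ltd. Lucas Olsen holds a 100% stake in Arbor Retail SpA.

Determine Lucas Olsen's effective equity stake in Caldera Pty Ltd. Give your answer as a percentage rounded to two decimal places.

Lucas reaches Caldera along 3 paths.
Via Arbor: 100% × 10% = 10%.
Via Arbor → Brightwater: 100% × 77% × 25% = 19.25%.
Via Stratus: 100% × 65% = 65%.
Total: 10% + 19.25% + 65% = 94.25%.

94.25%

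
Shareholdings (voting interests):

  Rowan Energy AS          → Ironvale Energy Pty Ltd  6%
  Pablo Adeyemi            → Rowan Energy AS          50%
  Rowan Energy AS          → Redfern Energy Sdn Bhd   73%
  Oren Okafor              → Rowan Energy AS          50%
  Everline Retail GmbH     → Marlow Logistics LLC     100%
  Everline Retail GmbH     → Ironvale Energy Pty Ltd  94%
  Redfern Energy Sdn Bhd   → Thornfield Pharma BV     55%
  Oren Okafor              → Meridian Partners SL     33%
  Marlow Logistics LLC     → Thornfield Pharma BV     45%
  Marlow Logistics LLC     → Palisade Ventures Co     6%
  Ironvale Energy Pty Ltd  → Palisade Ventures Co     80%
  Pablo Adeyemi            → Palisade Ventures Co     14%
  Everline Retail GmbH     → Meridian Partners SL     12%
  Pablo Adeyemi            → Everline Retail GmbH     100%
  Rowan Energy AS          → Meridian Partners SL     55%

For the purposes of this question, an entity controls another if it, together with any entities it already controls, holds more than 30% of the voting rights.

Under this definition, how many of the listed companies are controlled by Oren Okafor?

4

Oren holds 50% of Rowan, so Oren controls Rowan.
Rowan holds 73% of Redfern, so Oren controls Redfern.
Oren and Rowan together hold 33% + 55% = 88% of Meridian, so Oren controls Meridian.
Redfern holds 55% of Thornfield, so Oren controls Thornfield.
No other company's threshold is met.
Oren controls 4 companies.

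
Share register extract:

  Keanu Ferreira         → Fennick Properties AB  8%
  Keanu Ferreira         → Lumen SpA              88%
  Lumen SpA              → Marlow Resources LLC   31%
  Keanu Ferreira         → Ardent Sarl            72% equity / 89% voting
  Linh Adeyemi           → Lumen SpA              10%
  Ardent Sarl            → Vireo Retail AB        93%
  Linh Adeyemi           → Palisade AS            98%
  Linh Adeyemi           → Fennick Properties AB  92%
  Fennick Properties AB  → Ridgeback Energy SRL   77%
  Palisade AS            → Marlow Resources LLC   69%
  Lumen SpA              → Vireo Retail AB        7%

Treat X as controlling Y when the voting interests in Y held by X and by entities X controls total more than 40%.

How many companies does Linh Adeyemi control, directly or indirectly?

Linh holds 92% of Fennick, so Linh controls Fennick.
Linh holds 98% of Palisade, so Linh controls Palisade.
Fennick holds 77% of Ridgeback, so Linh controls Ridgeback.
Palisade holds 69% of Marlow, so Linh controls Marlow.
No other company's threshold is met.
Linh controls 4 companies.

4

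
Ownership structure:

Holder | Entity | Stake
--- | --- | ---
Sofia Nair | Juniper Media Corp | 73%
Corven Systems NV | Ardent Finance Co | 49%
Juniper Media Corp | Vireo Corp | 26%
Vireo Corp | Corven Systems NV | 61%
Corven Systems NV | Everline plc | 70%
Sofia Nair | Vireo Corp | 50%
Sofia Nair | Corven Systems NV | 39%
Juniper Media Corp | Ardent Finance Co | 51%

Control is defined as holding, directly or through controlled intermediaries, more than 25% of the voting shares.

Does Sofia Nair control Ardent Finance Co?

Sofia holds 73% of Juniper, so Sofia controls Juniper.
Sofia and Juniper together hold 50% + 26% = 76% of Vireo, so Sofia controls Vireo.
Sofia and Vireo together hold 39% + 61% = 100% of Corven, so Sofia controls Corven.
Juniper and Corven together hold 51% + 49% = 100% of Ardent, so Sofia controls Ardent.

Yes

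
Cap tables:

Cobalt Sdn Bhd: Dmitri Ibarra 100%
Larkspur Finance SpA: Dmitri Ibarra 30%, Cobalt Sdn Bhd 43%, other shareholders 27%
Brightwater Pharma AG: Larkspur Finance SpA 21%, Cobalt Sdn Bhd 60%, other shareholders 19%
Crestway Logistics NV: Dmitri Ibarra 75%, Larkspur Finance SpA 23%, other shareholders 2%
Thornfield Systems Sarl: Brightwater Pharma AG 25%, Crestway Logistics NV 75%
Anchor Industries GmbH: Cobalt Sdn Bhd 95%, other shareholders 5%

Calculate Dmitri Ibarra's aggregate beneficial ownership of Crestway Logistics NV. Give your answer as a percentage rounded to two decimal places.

Dmitri reaches Crestway along 3 paths.
Direct stake: 75% = 75%.
Via Larkspur: 30% × 23% = 6.9%.
Via Cobalt → Larkspur: 100% × 43% × 23% = 9.89%.
Total: 75% + 6.9% + 9.89% = 91.79%.

91.79%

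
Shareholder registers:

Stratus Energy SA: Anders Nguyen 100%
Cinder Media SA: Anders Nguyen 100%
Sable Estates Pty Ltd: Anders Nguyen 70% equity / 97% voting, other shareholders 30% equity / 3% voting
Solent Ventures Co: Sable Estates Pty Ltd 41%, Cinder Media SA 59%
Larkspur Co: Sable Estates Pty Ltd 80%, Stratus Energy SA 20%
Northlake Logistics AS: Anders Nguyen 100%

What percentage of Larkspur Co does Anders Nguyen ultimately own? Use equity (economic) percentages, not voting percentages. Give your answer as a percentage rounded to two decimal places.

Anders reaches Larkspur along 2 paths.
Via Sable: 70% × 80% = 56%.
Via Stratus: 100% × 20% = 20%.
Total: 56% + 20% = 76%.
Rounded: 76.00%.

76.00%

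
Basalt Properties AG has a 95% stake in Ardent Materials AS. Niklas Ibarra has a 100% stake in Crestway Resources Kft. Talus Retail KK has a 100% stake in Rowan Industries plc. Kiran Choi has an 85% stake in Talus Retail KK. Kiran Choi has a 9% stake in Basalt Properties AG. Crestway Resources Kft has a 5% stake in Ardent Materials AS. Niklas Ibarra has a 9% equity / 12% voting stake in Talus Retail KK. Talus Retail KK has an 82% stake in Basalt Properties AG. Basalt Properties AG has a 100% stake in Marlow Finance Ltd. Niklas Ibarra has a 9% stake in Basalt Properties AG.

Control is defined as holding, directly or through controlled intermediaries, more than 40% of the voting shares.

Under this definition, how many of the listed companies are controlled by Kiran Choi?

5

Kiran holds 85% of Talus, so Kiran controls Talus.
Talus holds 100% of Rowan, so Kiran controls Rowan.
Kiran and Talus together hold 9% + 82% = 91% of Basalt, so Kiran controls Basalt.
Basalt holds 100% of Marlow, so Kiran controls Marlow.
Basalt holds 95% of Ardent, so Kiran controls Ardent.
No other company's threshold is met.
Kiran controls 5 companies.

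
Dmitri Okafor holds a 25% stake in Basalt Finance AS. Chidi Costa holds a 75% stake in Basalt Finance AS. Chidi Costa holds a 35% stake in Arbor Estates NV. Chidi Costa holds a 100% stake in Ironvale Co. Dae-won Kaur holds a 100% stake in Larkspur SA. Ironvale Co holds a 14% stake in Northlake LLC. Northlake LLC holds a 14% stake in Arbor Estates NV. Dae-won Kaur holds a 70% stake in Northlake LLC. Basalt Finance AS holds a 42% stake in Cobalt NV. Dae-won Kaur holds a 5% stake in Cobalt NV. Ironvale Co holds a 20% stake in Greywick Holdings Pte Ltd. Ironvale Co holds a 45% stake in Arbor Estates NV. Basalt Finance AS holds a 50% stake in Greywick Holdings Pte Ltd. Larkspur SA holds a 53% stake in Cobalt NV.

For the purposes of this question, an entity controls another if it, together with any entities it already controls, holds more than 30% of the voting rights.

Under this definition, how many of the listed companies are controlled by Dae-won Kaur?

Dae-won holds 70% of Northlake, so Dae-won controls Northlake.
Dae-won holds 100% of Larkspur, so Dae-won controls Larkspur.
Dae-won and Larkspur together hold 5% + 53% = 58% of Cobalt, so Dae-won controls Cobalt.
No other company's threshold is met.
Dae-won controls 3 companies.

3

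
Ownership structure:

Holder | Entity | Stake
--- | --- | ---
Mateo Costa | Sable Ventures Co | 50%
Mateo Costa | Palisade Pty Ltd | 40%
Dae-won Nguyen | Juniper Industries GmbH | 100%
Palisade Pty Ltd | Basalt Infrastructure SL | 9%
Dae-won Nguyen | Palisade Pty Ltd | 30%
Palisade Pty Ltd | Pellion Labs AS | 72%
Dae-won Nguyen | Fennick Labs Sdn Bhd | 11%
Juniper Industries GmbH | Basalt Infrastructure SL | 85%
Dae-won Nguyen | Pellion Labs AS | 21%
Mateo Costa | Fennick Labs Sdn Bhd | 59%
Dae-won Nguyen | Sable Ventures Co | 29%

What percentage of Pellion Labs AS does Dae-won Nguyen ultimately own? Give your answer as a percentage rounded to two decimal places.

Dae-won reaches Pellion along 2 paths.
Direct stake: 21% = 21%.
Via Palisade: 30% × 72% = 21.6%.
Total: 21% + 21.6% = 42.6%.
Rounded: 42.60%.

42.60%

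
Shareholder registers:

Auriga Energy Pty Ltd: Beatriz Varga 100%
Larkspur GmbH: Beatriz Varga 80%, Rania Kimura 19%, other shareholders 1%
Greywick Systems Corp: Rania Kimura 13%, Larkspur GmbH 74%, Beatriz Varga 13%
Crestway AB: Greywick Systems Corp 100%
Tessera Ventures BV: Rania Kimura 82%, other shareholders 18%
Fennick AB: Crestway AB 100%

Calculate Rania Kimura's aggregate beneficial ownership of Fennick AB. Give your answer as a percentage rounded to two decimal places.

Rania reaches Fennick along 2 paths.
Via Greywick → Crestway: 13% × 100% × 100% = 13%.
Via Larkspur → Greywick → Crestway: 19% × 74% × 100% × 100% = 14.06%.
Total: 13% + 14.06% = 27.06%.

27.06%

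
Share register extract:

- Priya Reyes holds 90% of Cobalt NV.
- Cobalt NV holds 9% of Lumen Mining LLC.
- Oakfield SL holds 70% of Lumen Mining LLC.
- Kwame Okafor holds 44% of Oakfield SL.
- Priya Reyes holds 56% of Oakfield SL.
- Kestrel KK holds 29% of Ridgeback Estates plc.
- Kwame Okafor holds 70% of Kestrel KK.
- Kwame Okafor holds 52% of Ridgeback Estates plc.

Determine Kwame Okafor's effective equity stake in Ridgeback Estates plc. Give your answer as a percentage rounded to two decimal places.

72.30%

Kwame reaches Ridgeback along 2 paths.
Via Kestrel: 70% × 29% = 20.3%.
Direct stake: 52% = 52%.
Total: 20.3% + 52% = 72.3%.
Rounded: 72.30%.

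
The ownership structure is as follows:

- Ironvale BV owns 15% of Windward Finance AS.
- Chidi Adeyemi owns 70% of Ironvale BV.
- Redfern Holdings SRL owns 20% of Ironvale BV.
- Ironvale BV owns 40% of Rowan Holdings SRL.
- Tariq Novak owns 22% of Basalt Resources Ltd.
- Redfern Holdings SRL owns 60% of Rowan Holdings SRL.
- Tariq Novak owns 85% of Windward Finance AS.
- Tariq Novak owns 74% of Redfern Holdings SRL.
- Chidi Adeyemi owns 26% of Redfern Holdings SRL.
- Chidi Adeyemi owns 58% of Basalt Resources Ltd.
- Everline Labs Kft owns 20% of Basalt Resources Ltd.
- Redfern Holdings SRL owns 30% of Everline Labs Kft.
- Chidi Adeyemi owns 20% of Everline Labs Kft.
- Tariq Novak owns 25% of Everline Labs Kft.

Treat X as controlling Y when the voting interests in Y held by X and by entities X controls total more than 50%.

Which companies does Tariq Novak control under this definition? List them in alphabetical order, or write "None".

Tariq holds 74% of Redfern, so Tariq controls Redfern.
Redfern and Tariq together hold 30% + 25% = 55% of Everline, so Tariq controls Everline.
Redfern holds 60% of Rowan, so Tariq controls Rowan.
Tariq holds 85% of Windward, so Tariq controls Windward.
No other company's threshold is met.

Everline Labs Kft, Redfern Holdings SRL, Rowan Holdings SRL, Windward Finance AS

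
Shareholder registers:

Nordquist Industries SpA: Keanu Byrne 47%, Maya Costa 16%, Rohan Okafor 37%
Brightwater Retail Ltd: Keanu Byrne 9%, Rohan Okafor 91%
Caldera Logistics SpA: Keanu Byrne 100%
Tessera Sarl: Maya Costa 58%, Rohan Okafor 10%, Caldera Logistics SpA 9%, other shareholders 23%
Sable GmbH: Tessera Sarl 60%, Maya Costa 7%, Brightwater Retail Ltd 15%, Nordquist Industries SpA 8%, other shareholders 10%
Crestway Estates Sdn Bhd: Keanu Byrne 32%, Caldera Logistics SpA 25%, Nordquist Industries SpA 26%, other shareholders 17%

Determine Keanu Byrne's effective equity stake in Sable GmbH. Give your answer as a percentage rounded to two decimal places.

10.51%

Keanu reaches Sable along 3 paths.
Via Caldera → Tessera: 100% × 9% × 60% = 5.4%.
Via Brightwater: 9% × 15% = 1.35%.
Via Nordquist: 47% × 8% = 3.76%.
Total: 5.4% + 1.35% + 3.76% = 10.51%.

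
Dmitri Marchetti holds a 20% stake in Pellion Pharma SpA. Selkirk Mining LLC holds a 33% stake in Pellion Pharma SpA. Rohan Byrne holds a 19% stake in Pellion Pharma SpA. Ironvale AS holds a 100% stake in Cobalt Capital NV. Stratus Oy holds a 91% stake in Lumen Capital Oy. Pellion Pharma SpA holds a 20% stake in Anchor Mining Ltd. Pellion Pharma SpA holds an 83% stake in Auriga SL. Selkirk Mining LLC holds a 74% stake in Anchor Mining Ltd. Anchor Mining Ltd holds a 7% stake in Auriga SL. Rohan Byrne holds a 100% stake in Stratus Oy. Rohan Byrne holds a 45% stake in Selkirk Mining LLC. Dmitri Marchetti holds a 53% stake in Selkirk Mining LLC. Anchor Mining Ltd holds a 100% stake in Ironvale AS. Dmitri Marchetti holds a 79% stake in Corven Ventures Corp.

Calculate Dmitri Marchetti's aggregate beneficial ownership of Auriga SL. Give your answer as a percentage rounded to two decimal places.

34.39%

Dmitri reaches Auriga along 5 paths.
Via Selkirk → Anchor: 53% × 74% × 7% = 2.7454%.
Via Selkirk → Pellion → Anchor: 53% × 33% × 20% × 7% = 0.24486%.
Via Pellion → Anchor: 20% × 20% × 7% = 0.28%.
Via Selkirk → Pellion: 53% × 33% × 83% = 14.5167%.
Via Pellion: 20% × 83% = 16.6%.
Total: 2.7454% + 0.24486% + 0.28% + 14.5167% + 16.6% = 34.38696%.
Rounded: 34.39%.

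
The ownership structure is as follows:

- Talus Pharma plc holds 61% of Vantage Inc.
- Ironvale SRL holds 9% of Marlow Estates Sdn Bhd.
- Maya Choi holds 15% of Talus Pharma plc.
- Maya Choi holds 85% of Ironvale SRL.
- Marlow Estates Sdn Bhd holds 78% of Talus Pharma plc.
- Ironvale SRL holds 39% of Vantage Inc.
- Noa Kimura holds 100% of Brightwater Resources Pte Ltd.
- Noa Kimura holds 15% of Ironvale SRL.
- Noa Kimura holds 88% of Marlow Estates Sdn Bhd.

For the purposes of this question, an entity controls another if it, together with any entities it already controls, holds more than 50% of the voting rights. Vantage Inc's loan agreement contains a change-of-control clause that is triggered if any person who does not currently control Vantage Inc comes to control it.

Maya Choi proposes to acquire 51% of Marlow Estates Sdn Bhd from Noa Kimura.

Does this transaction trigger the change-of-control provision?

Yes

The purchase adds only to Maya's holdings (Noa's stake shrinks), so Maya is the only person who could newly come to control Vantage.
Maya holds 85% of Ironvale, so Maya controls Ironvale.
In Vantage, Maya's side holds only 39%, not > 50%.
So before the transaction, Maya does not control Vantage.
After the purchase, Maya holds 51% of Marlow directly, and Noa's stake falls to 37%.
Ironvale and Maya together hold 9% + 51% = 60% of Marlow, so Maya controls Marlow.
Maya and Marlow together hold 15% + 78% = 93% of Talus, so Maya controls Talus.
Ironvale and Talus together hold 39% + 61% = 100% of Vantage, so Maya controls Vantage.
Maya did not control Vantage before and does after, so the clause is triggered.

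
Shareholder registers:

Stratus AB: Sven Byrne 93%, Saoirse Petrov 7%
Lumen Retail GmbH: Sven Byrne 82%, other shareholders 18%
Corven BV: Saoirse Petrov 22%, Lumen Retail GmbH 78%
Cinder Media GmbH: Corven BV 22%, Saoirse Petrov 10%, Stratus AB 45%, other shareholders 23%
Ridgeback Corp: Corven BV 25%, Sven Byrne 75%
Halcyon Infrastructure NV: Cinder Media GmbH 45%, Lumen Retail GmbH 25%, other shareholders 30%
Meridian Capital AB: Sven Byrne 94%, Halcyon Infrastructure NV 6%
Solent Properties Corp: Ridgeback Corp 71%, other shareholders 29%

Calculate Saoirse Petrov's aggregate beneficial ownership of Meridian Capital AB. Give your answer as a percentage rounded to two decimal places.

Saoirse reaches Meridian along 3 paths.
Via Corven → Cinder → Halcyon: 22% × 22% × 45% × 6% = 0.13068%.
Via Cinder → Halcyon: 10% × 45% × 6% = 0.27%.
Via Stratus → Cinder → Halcyon: 7% × 45% × 45% × 6% = 0.08505%.
Total: 0.13068% + 0.27% + 0.08505% = 0.48573%.
Rounded: 0.49%.

0.49%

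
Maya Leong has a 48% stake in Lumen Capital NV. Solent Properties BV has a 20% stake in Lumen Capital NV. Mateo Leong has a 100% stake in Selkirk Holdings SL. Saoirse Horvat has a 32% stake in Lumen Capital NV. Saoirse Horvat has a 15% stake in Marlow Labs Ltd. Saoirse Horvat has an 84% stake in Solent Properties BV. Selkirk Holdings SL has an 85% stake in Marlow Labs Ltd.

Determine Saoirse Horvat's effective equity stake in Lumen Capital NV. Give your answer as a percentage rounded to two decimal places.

48.80%

Saoirse reaches Lumen along 2 paths.
Via Solent: 84% × 20% = 16.8%.
Direct stake: 32% = 32%.
Total: 16.8% + 32% = 48.8%.
Rounded: 48.80%.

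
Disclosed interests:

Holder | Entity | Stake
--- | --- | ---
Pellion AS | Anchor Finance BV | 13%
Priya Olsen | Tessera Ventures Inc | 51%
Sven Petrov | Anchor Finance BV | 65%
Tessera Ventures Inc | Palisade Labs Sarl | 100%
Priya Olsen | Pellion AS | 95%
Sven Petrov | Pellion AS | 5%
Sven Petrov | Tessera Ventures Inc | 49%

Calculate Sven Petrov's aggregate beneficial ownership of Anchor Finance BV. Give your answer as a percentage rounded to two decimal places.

65.65%

Sven reaches Anchor along 2 paths.
Direct stake: 65% = 65%.
Via Pellion: 5% × 13% = 0.65%.
Total: 65% + 0.65% = 65.65%.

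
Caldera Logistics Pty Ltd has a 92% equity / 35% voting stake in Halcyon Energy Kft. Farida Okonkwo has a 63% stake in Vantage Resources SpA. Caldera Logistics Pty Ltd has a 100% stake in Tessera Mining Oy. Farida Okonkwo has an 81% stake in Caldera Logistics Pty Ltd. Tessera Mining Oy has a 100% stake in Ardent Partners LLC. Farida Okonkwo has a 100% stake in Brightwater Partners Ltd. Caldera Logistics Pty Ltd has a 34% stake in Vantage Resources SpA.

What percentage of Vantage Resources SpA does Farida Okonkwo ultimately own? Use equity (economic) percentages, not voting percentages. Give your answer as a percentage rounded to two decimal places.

90.54%

Farida reaches Vantage along 2 paths.
Via Caldera: 81% × 34% = 27.54%.
Direct stake: 63% = 63%.
Total: 27.54% + 63% = 90.54%.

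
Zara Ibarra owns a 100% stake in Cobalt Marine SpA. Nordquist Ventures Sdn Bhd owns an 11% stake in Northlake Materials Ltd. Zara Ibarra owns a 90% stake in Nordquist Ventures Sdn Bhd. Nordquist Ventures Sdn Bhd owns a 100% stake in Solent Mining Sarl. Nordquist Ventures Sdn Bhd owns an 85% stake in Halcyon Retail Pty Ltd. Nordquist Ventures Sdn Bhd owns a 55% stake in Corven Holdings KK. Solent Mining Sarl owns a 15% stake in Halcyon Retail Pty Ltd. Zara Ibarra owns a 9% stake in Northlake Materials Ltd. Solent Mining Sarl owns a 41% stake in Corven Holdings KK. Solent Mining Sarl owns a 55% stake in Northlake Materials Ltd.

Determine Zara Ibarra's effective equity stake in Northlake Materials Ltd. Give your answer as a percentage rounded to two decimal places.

Zara reaches Northlake along 3 paths.
Via Nordquist → Solent: 90% × 100% × 55% = 49.5%.
Direct stake: 9% = 9%.
Via Nordquist: 90% × 11% = 9.9%.
Total: 49.5% + 9% + 9.9% = 68.4%.
Rounded: 68.40%.

68.40%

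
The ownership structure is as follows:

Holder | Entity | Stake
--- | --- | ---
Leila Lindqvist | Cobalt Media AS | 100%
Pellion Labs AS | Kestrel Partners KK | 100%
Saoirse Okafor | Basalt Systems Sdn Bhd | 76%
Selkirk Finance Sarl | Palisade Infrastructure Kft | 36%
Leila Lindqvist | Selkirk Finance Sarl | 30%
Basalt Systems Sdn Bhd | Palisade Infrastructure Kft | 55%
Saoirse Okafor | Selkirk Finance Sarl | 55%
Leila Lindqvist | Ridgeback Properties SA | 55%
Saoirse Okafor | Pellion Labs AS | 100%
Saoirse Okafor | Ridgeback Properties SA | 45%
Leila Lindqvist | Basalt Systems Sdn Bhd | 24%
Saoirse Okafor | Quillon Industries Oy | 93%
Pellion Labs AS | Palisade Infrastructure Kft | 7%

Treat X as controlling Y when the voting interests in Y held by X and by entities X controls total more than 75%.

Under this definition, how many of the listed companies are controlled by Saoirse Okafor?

4

Saoirse holds 100% of Pellion, so Saoirse controls Pellion.
Saoirse holds 76% of Basalt, so Saoirse controls Basalt.
Saoirse holds 93% of Quillon, so Saoirse controls Quillon.
Pellion holds 100% of Kestrel, so Saoirse controls Kestrel.
No other company's threshold is met.
Saoirse controls 4 companies.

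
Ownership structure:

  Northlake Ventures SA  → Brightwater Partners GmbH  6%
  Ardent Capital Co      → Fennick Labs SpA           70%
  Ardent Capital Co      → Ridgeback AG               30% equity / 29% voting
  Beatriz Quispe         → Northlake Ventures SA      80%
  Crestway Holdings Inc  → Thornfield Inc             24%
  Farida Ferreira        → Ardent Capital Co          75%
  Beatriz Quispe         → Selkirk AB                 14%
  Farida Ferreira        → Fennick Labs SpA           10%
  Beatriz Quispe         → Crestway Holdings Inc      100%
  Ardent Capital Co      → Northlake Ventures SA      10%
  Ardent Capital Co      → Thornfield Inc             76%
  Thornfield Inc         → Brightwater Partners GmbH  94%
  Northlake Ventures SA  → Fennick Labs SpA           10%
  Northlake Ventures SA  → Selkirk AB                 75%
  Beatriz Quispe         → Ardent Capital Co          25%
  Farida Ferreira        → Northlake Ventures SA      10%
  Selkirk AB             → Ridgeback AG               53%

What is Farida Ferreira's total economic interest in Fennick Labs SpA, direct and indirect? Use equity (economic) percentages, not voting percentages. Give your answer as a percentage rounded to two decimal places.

64.25%

Farida reaches Fennick along 4 paths.
Via Northlake: 10% × 10% = 1%.
Via Ardent → Northlake: 75% × 10% × 10% = 0.75%.
Direct stake: 10% = 10%.
Via Ardent: 75% × 70% = 52.5%.
Total: 1% + 0.75% + 10% + 52.5% = 64.25%.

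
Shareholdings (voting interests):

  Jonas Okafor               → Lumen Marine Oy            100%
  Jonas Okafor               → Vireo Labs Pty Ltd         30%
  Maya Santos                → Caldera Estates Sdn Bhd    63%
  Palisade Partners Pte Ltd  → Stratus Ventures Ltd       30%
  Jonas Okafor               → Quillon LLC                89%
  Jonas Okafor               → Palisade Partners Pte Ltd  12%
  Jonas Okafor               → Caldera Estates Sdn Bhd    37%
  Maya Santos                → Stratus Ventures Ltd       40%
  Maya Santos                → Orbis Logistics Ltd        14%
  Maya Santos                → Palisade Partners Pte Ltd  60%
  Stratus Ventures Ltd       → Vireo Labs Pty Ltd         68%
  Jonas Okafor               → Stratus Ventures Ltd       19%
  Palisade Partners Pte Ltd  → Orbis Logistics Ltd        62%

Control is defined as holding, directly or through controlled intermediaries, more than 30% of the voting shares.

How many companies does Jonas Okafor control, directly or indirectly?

3

Jonas holds 89% of Quillon, so Jonas controls Quillon.
Jonas holds 37% of Caldera, so Jonas controls Caldera.
Jonas holds 100% of Lumen, so Jonas controls Lumen.
No other company's threshold is met.
Jonas controls 3 companies.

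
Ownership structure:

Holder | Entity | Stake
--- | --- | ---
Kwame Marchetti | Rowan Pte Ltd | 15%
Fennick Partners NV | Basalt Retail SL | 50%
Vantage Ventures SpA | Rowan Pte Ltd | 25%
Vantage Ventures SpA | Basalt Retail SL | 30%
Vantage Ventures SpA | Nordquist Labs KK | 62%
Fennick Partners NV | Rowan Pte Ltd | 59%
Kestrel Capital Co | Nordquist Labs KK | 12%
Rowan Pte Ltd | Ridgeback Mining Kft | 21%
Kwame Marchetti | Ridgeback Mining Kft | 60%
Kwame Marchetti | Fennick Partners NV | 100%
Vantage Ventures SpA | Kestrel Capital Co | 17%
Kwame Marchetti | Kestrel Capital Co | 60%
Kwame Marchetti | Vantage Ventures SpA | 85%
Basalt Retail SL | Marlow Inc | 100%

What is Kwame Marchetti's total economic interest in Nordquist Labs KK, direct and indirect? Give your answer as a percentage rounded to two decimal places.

Kwame reaches Nordquist along 3 paths.
Via Kestrel: 60% × 12% = 7.2%.
Via Vantage → Kestrel: 85% × 17% × 12% = 1.734%.
Via Vantage: 85% × 62% = 52.7%.
Total: 7.2% + 1.734% + 52.7% = 61.634%.
Rounded: 61.63%.

61.63%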